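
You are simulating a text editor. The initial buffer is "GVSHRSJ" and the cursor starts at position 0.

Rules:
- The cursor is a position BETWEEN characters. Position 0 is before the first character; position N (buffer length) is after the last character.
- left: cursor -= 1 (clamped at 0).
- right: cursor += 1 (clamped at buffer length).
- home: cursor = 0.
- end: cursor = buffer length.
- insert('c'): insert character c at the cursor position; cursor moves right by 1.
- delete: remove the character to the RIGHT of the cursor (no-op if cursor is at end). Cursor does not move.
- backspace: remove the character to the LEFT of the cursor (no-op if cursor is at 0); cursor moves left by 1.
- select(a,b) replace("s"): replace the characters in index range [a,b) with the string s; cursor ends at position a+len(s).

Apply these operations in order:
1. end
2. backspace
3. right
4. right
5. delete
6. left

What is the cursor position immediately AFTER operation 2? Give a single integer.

After op 1 (end): buf='GVSHRSJ' cursor=7
After op 2 (backspace): buf='GVSHRS' cursor=6

Answer: 6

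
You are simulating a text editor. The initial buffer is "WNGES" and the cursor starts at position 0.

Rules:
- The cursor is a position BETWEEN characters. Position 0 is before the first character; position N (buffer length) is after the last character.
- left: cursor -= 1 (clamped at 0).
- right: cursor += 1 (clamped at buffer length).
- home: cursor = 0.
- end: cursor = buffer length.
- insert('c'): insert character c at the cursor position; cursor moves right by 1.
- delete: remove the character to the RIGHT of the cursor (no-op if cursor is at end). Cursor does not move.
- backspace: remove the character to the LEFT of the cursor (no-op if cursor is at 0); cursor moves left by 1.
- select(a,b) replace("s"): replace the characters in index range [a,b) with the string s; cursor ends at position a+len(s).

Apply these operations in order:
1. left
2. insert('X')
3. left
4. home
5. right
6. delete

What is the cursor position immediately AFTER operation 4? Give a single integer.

After op 1 (left): buf='WNGES' cursor=0
After op 2 (insert('X')): buf='XWNGES' cursor=1
After op 3 (left): buf='XWNGES' cursor=0
After op 4 (home): buf='XWNGES' cursor=0

Answer: 0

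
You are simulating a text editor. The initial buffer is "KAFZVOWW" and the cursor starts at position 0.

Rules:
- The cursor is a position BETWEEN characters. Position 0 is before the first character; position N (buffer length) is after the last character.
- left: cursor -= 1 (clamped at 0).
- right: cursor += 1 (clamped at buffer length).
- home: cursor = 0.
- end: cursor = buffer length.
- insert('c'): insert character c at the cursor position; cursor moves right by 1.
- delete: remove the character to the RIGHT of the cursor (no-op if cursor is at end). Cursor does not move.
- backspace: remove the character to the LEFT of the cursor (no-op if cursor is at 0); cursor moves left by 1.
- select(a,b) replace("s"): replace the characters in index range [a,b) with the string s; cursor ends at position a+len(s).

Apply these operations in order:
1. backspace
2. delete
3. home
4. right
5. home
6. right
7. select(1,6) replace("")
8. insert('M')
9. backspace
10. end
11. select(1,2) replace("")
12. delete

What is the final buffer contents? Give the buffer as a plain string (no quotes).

After op 1 (backspace): buf='KAFZVOWW' cursor=0
After op 2 (delete): buf='AFZVOWW' cursor=0
After op 3 (home): buf='AFZVOWW' cursor=0
After op 4 (right): buf='AFZVOWW' cursor=1
After op 5 (home): buf='AFZVOWW' cursor=0
After op 6 (right): buf='AFZVOWW' cursor=1
After op 7 (select(1,6) replace("")): buf='AW' cursor=1
After op 8 (insert('M')): buf='AMW' cursor=2
After op 9 (backspace): buf='AW' cursor=1
After op 10 (end): buf='AW' cursor=2
After op 11 (select(1,2) replace("")): buf='A' cursor=1
After op 12 (delete): buf='A' cursor=1

Answer: A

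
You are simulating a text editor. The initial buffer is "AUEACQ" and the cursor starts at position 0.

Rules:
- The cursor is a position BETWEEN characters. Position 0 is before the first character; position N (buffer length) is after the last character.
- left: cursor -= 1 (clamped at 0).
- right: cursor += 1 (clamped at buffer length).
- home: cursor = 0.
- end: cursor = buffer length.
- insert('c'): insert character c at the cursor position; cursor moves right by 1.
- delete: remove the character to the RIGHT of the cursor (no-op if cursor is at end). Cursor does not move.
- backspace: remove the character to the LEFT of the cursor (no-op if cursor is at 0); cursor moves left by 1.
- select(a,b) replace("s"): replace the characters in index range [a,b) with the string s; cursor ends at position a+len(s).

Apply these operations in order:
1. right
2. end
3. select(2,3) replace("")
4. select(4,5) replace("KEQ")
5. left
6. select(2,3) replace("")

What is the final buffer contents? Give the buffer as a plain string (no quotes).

After op 1 (right): buf='AUEACQ' cursor=1
After op 2 (end): buf='AUEACQ' cursor=6
After op 3 (select(2,3) replace("")): buf='AUACQ' cursor=2
After op 4 (select(4,5) replace("KEQ")): buf='AUACKEQ' cursor=7
After op 5 (left): buf='AUACKEQ' cursor=6
After op 6 (select(2,3) replace("")): buf='AUCKEQ' cursor=2

Answer: AUCKEQ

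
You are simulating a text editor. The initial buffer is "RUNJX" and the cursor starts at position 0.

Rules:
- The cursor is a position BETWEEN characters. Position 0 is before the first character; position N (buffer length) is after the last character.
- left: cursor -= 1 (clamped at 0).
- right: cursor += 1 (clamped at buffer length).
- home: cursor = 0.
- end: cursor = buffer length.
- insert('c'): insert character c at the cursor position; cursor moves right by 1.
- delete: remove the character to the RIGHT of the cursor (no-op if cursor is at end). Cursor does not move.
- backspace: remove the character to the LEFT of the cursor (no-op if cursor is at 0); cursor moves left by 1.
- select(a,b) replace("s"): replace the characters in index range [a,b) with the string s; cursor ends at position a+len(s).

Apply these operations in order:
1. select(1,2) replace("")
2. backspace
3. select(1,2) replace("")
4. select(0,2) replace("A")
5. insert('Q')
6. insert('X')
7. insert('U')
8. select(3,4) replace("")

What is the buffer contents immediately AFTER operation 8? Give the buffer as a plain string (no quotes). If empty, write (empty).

Answer: AQX

Derivation:
After op 1 (select(1,2) replace("")): buf='RNJX' cursor=1
After op 2 (backspace): buf='NJX' cursor=0
After op 3 (select(1,2) replace("")): buf='NX' cursor=1
After op 4 (select(0,2) replace("A")): buf='A' cursor=1
After op 5 (insert('Q')): buf='AQ' cursor=2
After op 6 (insert('X')): buf='AQX' cursor=3
After op 7 (insert('U')): buf='AQXU' cursor=4
After op 8 (select(3,4) replace("")): buf='AQX' cursor=3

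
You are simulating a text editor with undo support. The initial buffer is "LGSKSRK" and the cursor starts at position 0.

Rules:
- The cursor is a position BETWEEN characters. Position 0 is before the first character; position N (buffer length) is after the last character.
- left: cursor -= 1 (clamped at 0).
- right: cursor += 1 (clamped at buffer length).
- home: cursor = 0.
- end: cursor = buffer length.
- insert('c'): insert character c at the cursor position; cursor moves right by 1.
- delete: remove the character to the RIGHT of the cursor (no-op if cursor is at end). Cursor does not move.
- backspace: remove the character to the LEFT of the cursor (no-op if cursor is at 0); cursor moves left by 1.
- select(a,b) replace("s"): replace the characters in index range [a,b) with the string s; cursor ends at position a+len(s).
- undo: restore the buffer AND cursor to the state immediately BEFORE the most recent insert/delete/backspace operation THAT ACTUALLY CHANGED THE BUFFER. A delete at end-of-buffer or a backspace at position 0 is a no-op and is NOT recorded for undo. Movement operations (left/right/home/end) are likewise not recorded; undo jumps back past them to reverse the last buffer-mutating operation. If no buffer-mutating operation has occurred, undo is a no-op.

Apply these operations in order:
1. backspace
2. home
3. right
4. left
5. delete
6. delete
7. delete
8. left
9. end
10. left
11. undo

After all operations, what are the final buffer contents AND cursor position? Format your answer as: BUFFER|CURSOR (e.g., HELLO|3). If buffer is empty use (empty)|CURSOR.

After op 1 (backspace): buf='LGSKSRK' cursor=0
After op 2 (home): buf='LGSKSRK' cursor=0
After op 3 (right): buf='LGSKSRK' cursor=1
After op 4 (left): buf='LGSKSRK' cursor=0
After op 5 (delete): buf='GSKSRK' cursor=0
After op 6 (delete): buf='SKSRK' cursor=0
After op 7 (delete): buf='KSRK' cursor=0
After op 8 (left): buf='KSRK' cursor=0
After op 9 (end): buf='KSRK' cursor=4
After op 10 (left): buf='KSRK' cursor=3
After op 11 (undo): buf='SKSRK' cursor=0

Answer: SKSRK|0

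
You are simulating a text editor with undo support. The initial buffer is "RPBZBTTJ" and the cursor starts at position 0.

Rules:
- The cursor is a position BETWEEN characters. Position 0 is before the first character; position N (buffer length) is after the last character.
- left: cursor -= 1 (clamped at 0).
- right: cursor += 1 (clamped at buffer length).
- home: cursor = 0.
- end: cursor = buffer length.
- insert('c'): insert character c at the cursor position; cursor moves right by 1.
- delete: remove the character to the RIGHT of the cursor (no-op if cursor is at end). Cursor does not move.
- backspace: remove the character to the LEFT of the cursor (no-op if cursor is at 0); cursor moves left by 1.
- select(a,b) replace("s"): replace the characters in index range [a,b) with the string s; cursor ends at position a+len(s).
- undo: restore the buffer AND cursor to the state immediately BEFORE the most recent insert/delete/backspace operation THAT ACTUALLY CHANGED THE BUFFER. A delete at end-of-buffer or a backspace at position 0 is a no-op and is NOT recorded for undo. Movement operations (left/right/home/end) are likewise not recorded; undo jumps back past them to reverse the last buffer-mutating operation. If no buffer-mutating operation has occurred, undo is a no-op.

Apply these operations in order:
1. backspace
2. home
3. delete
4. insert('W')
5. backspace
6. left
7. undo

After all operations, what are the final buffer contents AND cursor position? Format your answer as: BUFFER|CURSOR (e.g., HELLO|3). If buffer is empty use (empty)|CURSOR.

Answer: WPBZBTTJ|1

Derivation:
After op 1 (backspace): buf='RPBZBTTJ' cursor=0
After op 2 (home): buf='RPBZBTTJ' cursor=0
After op 3 (delete): buf='PBZBTTJ' cursor=0
After op 4 (insert('W')): buf='WPBZBTTJ' cursor=1
After op 5 (backspace): buf='PBZBTTJ' cursor=0
After op 6 (left): buf='PBZBTTJ' cursor=0
After op 7 (undo): buf='WPBZBTTJ' cursor=1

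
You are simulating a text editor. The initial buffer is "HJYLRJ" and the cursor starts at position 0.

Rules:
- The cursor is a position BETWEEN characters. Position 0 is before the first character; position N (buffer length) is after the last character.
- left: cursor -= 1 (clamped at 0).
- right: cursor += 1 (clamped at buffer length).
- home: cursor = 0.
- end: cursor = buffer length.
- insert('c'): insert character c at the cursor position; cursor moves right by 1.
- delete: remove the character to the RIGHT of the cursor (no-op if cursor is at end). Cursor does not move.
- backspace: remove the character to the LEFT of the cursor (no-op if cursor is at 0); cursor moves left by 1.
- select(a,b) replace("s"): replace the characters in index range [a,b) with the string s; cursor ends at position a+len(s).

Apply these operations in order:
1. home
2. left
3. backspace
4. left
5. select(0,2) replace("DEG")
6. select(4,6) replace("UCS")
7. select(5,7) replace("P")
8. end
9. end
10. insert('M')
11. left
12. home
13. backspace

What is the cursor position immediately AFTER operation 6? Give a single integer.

After op 1 (home): buf='HJYLRJ' cursor=0
After op 2 (left): buf='HJYLRJ' cursor=0
After op 3 (backspace): buf='HJYLRJ' cursor=0
After op 4 (left): buf='HJYLRJ' cursor=0
After op 5 (select(0,2) replace("DEG")): buf='DEGYLRJ' cursor=3
After op 6 (select(4,6) replace("UCS")): buf='DEGYUCSJ' cursor=7

Answer: 7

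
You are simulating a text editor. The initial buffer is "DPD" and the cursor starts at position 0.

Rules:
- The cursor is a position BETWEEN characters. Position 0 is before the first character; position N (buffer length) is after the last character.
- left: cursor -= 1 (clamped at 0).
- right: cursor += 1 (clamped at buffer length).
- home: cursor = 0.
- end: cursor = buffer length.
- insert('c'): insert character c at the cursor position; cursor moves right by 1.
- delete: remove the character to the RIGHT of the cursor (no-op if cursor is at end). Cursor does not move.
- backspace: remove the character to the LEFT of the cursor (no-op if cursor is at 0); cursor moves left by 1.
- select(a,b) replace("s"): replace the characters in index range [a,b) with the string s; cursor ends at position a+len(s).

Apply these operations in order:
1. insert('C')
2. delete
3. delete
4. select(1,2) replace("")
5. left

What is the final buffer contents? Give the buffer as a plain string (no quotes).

After op 1 (insert('C')): buf='CDPD' cursor=1
After op 2 (delete): buf='CPD' cursor=1
After op 3 (delete): buf='CD' cursor=1
After op 4 (select(1,2) replace("")): buf='C' cursor=1
After op 5 (left): buf='C' cursor=0

Answer: C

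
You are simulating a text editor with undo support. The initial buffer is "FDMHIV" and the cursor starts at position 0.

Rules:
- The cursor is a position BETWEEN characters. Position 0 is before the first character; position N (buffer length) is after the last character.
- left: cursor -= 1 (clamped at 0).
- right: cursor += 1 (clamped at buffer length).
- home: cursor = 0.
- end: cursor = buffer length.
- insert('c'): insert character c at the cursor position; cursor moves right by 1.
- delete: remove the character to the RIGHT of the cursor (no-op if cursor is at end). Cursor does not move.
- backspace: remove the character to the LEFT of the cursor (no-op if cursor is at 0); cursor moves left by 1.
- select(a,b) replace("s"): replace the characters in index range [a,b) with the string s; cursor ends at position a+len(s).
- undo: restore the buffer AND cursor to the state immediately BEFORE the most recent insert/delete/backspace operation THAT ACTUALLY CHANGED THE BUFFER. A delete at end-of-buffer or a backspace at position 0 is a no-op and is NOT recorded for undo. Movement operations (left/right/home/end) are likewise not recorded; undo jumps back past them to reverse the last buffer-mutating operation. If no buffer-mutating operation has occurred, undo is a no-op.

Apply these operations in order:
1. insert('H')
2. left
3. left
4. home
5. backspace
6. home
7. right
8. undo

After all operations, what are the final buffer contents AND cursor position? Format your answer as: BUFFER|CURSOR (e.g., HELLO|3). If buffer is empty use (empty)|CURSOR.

After op 1 (insert('H')): buf='HFDMHIV' cursor=1
After op 2 (left): buf='HFDMHIV' cursor=0
After op 3 (left): buf='HFDMHIV' cursor=0
After op 4 (home): buf='HFDMHIV' cursor=0
After op 5 (backspace): buf='HFDMHIV' cursor=0
After op 6 (home): buf='HFDMHIV' cursor=0
After op 7 (right): buf='HFDMHIV' cursor=1
After op 8 (undo): buf='FDMHIV' cursor=0

Answer: FDMHIV|0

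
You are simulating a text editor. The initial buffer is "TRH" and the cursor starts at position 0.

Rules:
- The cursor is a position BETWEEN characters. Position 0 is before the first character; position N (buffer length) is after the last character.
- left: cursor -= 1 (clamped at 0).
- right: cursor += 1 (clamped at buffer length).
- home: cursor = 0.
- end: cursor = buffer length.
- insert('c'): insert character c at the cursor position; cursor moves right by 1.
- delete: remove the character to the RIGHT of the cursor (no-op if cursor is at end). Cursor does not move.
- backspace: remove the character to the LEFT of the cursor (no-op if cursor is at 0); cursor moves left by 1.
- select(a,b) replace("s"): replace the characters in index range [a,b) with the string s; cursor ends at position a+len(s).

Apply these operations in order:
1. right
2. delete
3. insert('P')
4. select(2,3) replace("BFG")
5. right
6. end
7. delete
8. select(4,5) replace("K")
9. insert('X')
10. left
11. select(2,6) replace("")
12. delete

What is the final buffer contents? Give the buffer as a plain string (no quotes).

Answer: TP

Derivation:
After op 1 (right): buf='TRH' cursor=1
After op 2 (delete): buf='TH' cursor=1
After op 3 (insert('P')): buf='TPH' cursor=2
After op 4 (select(2,3) replace("BFG")): buf='TPBFG' cursor=5
After op 5 (right): buf='TPBFG' cursor=5
After op 6 (end): buf='TPBFG' cursor=5
After op 7 (delete): buf='TPBFG' cursor=5
After op 8 (select(4,5) replace("K")): buf='TPBFK' cursor=5
After op 9 (insert('X')): buf='TPBFKX' cursor=6
After op 10 (left): buf='TPBFKX' cursor=5
After op 11 (select(2,6) replace("")): buf='TP' cursor=2
After op 12 (delete): buf='TP' cursor=2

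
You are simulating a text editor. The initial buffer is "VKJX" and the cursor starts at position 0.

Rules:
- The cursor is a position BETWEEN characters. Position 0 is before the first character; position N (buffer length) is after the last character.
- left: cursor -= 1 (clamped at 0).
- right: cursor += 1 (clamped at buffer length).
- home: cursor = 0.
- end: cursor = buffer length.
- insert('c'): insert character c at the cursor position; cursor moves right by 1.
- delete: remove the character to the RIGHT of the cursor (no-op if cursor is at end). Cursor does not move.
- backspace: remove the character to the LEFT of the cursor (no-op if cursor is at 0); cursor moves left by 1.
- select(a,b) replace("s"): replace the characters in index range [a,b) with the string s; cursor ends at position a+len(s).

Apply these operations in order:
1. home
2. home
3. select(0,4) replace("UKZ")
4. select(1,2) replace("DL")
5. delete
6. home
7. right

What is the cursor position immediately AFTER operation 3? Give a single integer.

After op 1 (home): buf='VKJX' cursor=0
After op 2 (home): buf='VKJX' cursor=0
After op 3 (select(0,4) replace("UKZ")): buf='UKZ' cursor=3

Answer: 3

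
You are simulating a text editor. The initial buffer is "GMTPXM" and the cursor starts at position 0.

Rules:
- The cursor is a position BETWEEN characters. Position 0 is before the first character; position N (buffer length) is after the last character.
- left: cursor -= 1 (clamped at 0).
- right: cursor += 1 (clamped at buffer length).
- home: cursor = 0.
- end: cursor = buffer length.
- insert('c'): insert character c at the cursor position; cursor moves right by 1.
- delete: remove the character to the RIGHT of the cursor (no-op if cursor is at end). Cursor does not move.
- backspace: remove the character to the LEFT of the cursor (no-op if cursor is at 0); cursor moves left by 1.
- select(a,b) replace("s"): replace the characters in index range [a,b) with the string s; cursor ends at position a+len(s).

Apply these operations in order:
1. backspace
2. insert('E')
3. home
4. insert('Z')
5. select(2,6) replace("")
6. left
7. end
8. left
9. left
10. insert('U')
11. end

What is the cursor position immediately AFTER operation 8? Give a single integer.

After op 1 (backspace): buf='GMTPXM' cursor=0
After op 2 (insert('E')): buf='EGMTPXM' cursor=1
After op 3 (home): buf='EGMTPXM' cursor=0
After op 4 (insert('Z')): buf='ZEGMTPXM' cursor=1
After op 5 (select(2,6) replace("")): buf='ZEXM' cursor=2
After op 6 (left): buf='ZEXM' cursor=1
After op 7 (end): buf='ZEXM' cursor=4
After op 8 (left): buf='ZEXM' cursor=3

Answer: 3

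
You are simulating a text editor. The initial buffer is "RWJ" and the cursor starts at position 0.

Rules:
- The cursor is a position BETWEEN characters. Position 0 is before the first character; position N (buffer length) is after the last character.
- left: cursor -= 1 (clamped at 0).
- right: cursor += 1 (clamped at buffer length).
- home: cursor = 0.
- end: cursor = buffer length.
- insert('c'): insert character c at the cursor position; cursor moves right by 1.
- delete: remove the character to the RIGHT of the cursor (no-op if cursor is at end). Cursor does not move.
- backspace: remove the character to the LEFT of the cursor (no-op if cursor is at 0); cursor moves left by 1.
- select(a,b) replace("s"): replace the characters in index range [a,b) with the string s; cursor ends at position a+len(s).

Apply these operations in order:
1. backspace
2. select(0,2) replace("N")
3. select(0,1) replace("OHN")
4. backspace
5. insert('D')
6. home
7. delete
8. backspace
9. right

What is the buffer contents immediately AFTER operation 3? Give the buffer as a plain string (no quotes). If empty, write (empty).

After op 1 (backspace): buf='RWJ' cursor=0
After op 2 (select(0,2) replace("N")): buf='NJ' cursor=1
After op 3 (select(0,1) replace("OHN")): buf='OHNJ' cursor=3

Answer: OHNJ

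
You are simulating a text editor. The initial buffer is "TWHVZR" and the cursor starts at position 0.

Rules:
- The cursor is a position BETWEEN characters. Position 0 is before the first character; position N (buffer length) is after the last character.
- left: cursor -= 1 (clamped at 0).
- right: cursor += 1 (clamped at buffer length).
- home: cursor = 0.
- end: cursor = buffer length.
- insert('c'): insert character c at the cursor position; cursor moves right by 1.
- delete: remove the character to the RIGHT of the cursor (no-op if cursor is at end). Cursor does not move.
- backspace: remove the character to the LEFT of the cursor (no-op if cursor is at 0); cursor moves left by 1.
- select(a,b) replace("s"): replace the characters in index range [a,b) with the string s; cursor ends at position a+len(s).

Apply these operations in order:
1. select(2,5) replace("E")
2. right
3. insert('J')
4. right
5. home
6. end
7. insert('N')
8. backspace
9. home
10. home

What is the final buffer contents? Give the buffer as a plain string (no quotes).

Answer: TWERJ

Derivation:
After op 1 (select(2,5) replace("E")): buf='TWER' cursor=3
After op 2 (right): buf='TWER' cursor=4
After op 3 (insert('J')): buf='TWERJ' cursor=5
After op 4 (right): buf='TWERJ' cursor=5
After op 5 (home): buf='TWERJ' cursor=0
After op 6 (end): buf='TWERJ' cursor=5
After op 7 (insert('N')): buf='TWERJN' cursor=6
After op 8 (backspace): buf='TWERJ' cursor=5
After op 9 (home): buf='TWERJ' cursor=0
After op 10 (home): buf='TWERJ' cursor=0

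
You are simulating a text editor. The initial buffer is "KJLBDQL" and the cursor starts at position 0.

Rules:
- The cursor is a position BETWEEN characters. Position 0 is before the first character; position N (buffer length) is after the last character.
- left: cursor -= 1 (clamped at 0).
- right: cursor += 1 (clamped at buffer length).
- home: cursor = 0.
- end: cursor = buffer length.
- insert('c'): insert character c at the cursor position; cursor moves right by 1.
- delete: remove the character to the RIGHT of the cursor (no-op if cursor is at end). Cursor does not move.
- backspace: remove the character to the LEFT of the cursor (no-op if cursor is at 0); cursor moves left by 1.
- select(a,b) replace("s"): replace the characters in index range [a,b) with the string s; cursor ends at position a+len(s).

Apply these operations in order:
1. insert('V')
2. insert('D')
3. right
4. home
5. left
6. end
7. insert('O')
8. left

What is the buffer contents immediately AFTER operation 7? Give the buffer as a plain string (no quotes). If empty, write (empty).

Answer: VDKJLBDQLO

Derivation:
After op 1 (insert('V')): buf='VKJLBDQL' cursor=1
After op 2 (insert('D')): buf='VDKJLBDQL' cursor=2
After op 3 (right): buf='VDKJLBDQL' cursor=3
After op 4 (home): buf='VDKJLBDQL' cursor=0
After op 5 (left): buf='VDKJLBDQL' cursor=0
After op 6 (end): buf='VDKJLBDQL' cursor=9
After op 7 (insert('O')): buf='VDKJLBDQLO' cursor=10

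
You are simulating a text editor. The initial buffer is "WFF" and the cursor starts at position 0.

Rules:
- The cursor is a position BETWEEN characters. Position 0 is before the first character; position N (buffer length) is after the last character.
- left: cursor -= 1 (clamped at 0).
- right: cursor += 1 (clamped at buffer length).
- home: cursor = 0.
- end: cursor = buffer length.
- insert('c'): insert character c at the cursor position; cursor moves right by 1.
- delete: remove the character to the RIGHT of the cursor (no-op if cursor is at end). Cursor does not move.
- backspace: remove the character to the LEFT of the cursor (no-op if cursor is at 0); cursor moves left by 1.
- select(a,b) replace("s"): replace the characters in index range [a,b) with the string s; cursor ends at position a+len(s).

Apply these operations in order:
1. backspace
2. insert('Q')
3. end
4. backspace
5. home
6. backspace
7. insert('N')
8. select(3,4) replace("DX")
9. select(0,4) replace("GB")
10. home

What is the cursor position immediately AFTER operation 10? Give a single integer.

Answer: 0

Derivation:
After op 1 (backspace): buf='WFF' cursor=0
After op 2 (insert('Q')): buf='QWFF' cursor=1
After op 3 (end): buf='QWFF' cursor=4
After op 4 (backspace): buf='QWF' cursor=3
After op 5 (home): buf='QWF' cursor=0
After op 6 (backspace): buf='QWF' cursor=0
After op 7 (insert('N')): buf='NQWF' cursor=1
After op 8 (select(3,4) replace("DX")): buf='NQWDX' cursor=5
After op 9 (select(0,4) replace("GB")): buf='GBX' cursor=2
After op 10 (home): buf='GBX' cursor=0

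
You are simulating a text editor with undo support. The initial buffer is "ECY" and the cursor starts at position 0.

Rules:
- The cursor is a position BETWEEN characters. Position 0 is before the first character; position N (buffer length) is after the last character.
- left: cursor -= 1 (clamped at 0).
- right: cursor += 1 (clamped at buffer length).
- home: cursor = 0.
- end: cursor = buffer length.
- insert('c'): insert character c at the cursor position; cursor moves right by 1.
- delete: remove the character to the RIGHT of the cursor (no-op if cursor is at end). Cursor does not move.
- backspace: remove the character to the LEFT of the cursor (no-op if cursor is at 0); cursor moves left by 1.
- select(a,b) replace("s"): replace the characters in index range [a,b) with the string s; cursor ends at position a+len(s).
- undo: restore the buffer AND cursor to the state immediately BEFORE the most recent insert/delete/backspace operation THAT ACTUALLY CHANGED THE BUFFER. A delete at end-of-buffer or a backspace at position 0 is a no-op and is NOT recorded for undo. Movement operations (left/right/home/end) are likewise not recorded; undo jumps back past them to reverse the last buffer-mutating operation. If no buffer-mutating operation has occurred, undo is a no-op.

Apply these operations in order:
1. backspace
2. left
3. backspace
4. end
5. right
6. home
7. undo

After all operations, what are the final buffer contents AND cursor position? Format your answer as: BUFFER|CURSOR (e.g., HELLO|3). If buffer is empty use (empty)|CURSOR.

Answer: ECY|0

Derivation:
After op 1 (backspace): buf='ECY' cursor=0
After op 2 (left): buf='ECY' cursor=0
After op 3 (backspace): buf='ECY' cursor=0
After op 4 (end): buf='ECY' cursor=3
After op 5 (right): buf='ECY' cursor=3
After op 6 (home): buf='ECY' cursor=0
After op 7 (undo): buf='ECY' cursor=0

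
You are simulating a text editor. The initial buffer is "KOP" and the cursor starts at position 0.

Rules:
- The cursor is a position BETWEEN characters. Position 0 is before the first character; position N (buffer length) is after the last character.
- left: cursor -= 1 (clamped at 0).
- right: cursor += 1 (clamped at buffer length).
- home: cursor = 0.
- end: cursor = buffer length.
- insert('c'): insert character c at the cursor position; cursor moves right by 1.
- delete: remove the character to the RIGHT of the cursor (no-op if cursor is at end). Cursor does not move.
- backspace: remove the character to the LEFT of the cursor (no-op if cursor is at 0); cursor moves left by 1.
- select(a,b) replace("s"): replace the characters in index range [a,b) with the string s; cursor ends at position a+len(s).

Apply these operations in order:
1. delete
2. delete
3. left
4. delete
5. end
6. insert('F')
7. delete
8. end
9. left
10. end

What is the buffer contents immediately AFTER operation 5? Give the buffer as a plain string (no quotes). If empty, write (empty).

After op 1 (delete): buf='OP' cursor=0
After op 2 (delete): buf='P' cursor=0
After op 3 (left): buf='P' cursor=0
After op 4 (delete): buf='(empty)' cursor=0
After op 5 (end): buf='(empty)' cursor=0

Answer: (empty)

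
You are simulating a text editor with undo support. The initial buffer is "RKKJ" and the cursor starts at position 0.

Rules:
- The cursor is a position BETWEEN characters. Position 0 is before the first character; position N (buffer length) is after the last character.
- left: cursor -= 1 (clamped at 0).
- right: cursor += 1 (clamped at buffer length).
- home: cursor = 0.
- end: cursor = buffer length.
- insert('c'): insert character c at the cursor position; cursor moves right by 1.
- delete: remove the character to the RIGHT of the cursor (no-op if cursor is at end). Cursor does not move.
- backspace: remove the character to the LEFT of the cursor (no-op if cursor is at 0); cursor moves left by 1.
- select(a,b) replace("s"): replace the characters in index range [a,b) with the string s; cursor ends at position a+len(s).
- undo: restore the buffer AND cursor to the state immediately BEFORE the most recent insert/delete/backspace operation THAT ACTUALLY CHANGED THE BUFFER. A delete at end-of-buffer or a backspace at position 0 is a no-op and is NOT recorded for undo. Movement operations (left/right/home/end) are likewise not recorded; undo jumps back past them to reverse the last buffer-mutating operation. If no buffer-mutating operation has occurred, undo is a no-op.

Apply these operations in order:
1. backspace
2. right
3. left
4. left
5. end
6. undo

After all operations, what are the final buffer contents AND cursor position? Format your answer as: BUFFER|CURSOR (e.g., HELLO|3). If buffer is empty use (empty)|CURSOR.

After op 1 (backspace): buf='RKKJ' cursor=0
After op 2 (right): buf='RKKJ' cursor=1
After op 3 (left): buf='RKKJ' cursor=0
After op 4 (left): buf='RKKJ' cursor=0
After op 5 (end): buf='RKKJ' cursor=4
After op 6 (undo): buf='RKKJ' cursor=4

Answer: RKKJ|4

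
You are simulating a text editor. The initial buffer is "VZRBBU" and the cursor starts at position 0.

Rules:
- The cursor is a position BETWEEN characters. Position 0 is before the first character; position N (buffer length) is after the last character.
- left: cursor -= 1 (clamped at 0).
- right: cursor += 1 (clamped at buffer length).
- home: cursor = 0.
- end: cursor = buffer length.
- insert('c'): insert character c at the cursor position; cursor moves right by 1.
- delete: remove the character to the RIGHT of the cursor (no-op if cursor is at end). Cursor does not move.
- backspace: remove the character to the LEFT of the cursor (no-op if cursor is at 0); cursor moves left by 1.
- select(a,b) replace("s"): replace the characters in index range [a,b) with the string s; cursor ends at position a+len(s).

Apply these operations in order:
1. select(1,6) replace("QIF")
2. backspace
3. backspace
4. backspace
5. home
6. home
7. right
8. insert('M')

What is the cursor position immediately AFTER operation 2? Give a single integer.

After op 1 (select(1,6) replace("QIF")): buf='VQIF' cursor=4
After op 2 (backspace): buf='VQI' cursor=3

Answer: 3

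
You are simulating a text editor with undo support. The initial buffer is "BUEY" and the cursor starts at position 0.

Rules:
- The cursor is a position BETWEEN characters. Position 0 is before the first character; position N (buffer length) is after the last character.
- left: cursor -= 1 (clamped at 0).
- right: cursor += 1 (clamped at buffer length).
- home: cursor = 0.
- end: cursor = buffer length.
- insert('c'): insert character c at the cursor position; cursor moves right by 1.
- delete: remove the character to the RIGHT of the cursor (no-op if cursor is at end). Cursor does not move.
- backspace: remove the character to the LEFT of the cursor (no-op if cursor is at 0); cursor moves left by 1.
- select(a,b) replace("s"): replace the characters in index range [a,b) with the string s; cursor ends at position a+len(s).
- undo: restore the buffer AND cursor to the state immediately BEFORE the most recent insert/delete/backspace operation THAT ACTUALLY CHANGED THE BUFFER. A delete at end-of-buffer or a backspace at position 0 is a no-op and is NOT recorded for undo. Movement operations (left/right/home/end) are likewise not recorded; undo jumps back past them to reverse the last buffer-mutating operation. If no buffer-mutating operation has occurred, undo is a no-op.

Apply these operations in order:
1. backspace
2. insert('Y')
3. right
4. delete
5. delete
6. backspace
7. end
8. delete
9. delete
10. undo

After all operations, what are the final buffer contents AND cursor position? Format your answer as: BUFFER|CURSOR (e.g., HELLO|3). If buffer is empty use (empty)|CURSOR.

After op 1 (backspace): buf='BUEY' cursor=0
After op 2 (insert('Y')): buf='YBUEY' cursor=1
After op 3 (right): buf='YBUEY' cursor=2
After op 4 (delete): buf='YBEY' cursor=2
After op 5 (delete): buf='YBY' cursor=2
After op 6 (backspace): buf='YY' cursor=1
After op 7 (end): buf='YY' cursor=2
After op 8 (delete): buf='YY' cursor=2
After op 9 (delete): buf='YY' cursor=2
After op 10 (undo): buf='YBY' cursor=2

Answer: YBY|2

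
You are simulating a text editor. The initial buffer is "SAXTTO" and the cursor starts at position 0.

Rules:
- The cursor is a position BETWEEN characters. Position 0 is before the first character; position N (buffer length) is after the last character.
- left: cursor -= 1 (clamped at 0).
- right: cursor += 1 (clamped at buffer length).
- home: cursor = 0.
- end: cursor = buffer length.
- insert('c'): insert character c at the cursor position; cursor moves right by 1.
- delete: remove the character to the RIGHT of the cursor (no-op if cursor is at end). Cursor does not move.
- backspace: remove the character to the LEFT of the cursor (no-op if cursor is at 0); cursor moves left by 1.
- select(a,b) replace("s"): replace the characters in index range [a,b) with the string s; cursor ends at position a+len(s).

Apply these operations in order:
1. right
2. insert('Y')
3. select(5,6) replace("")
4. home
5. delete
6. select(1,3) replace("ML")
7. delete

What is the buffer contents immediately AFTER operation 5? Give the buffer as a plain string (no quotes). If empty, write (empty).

After op 1 (right): buf='SAXTTO' cursor=1
After op 2 (insert('Y')): buf='SYAXTTO' cursor=2
After op 3 (select(5,6) replace("")): buf='SYAXTO' cursor=5
After op 4 (home): buf='SYAXTO' cursor=0
After op 5 (delete): buf='YAXTO' cursor=0

Answer: YAXTO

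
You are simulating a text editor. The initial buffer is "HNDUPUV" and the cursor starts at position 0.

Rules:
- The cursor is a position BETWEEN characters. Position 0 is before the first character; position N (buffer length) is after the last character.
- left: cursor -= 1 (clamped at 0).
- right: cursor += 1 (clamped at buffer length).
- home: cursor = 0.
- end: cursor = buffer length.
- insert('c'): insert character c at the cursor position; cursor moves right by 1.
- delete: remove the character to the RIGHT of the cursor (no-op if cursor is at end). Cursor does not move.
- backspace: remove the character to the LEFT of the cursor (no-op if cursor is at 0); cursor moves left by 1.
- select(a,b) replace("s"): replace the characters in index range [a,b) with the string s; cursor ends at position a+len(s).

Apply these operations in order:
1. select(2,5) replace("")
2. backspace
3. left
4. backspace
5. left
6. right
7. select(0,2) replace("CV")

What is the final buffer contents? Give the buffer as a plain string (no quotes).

After op 1 (select(2,5) replace("")): buf='HNUV' cursor=2
After op 2 (backspace): buf='HUV' cursor=1
After op 3 (left): buf='HUV' cursor=0
After op 4 (backspace): buf='HUV' cursor=0
After op 5 (left): buf='HUV' cursor=0
After op 6 (right): buf='HUV' cursor=1
After op 7 (select(0,2) replace("CV")): buf='CVV' cursor=2

Answer: CVV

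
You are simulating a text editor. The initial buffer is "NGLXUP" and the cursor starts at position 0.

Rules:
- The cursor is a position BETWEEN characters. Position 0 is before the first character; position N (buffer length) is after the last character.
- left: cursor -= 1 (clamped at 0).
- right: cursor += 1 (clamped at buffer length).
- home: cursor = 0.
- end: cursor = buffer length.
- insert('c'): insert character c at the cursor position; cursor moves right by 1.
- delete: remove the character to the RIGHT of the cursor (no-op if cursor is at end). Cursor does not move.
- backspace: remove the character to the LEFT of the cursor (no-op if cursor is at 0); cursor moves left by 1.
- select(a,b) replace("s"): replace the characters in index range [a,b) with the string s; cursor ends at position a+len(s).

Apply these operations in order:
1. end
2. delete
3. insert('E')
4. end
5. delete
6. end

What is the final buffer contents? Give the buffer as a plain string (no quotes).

Answer: NGLXUPE

Derivation:
After op 1 (end): buf='NGLXUP' cursor=6
After op 2 (delete): buf='NGLXUP' cursor=6
After op 3 (insert('E')): buf='NGLXUPE' cursor=7
After op 4 (end): buf='NGLXUPE' cursor=7
After op 5 (delete): buf='NGLXUPE' cursor=7
After op 6 (end): buf='NGLXUPE' cursor=7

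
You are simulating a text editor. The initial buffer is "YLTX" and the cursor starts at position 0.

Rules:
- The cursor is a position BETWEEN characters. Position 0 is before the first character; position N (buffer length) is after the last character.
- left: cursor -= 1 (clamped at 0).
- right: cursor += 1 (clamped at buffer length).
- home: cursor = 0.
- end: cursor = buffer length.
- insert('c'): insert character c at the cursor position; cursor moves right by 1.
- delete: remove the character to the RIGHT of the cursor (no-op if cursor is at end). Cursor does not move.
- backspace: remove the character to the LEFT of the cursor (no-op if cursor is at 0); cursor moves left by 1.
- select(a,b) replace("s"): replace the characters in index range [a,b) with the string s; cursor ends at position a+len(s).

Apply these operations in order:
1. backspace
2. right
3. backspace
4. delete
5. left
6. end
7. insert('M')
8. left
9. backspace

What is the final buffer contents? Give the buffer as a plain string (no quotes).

After op 1 (backspace): buf='YLTX' cursor=0
After op 2 (right): buf='YLTX' cursor=1
After op 3 (backspace): buf='LTX' cursor=0
After op 4 (delete): buf='TX' cursor=0
After op 5 (left): buf='TX' cursor=0
After op 6 (end): buf='TX' cursor=2
After op 7 (insert('M')): buf='TXM' cursor=3
After op 8 (left): buf='TXM' cursor=2
After op 9 (backspace): buf='TM' cursor=1

Answer: TM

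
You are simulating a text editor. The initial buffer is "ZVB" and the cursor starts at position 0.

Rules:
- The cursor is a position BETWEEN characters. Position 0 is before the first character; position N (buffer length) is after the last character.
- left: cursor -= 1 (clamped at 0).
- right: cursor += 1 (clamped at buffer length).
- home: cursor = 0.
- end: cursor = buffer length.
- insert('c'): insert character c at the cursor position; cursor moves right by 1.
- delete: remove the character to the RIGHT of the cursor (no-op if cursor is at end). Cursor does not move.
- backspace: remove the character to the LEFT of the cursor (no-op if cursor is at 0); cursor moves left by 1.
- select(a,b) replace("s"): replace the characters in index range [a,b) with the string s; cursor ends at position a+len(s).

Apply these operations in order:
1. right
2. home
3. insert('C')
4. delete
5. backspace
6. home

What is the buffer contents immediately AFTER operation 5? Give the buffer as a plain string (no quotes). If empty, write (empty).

After op 1 (right): buf='ZVB' cursor=1
After op 2 (home): buf='ZVB' cursor=0
After op 3 (insert('C')): buf='CZVB' cursor=1
After op 4 (delete): buf='CVB' cursor=1
After op 5 (backspace): buf='VB' cursor=0

Answer: VB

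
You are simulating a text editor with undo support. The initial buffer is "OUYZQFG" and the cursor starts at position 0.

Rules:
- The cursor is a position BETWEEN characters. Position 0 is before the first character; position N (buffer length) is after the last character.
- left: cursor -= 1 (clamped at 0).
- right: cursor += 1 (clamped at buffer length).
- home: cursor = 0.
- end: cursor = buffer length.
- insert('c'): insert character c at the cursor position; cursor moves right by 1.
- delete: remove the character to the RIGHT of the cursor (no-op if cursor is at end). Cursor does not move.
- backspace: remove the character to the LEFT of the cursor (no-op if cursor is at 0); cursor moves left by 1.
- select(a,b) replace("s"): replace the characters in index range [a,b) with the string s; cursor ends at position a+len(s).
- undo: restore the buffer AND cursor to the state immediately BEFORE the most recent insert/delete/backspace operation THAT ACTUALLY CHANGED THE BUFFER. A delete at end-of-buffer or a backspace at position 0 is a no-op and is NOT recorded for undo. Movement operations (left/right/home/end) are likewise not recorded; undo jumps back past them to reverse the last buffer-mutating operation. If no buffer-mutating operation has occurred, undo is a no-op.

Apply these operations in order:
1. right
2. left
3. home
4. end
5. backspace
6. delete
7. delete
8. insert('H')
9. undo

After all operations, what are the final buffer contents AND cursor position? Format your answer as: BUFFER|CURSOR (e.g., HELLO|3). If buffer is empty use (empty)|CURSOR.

After op 1 (right): buf='OUYZQFG' cursor=1
After op 2 (left): buf='OUYZQFG' cursor=0
After op 3 (home): buf='OUYZQFG' cursor=0
After op 4 (end): buf='OUYZQFG' cursor=7
After op 5 (backspace): buf='OUYZQF' cursor=6
After op 6 (delete): buf='OUYZQF' cursor=6
After op 7 (delete): buf='OUYZQF' cursor=6
After op 8 (insert('H')): buf='OUYZQFH' cursor=7
After op 9 (undo): buf='OUYZQF' cursor=6

Answer: OUYZQF|6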